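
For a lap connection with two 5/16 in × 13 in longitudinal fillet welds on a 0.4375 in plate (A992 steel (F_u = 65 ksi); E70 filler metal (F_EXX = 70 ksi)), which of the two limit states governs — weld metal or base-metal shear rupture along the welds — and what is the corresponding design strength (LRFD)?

φR_n ≈ 181 kip (weld metal governs)

t_e = 0.707 × 0.3125 = 0.2209 in; L = 26 in.
Weld metal: φR_n = 0.75 × 0.6 × 70 × 0.2209 × 26 = 180.9 kip.
Base metal (shear rupture): φR_n = 0.75 × 0.6 × 65 × 0.4375 × 26 = 332.7 kip.
Governing: weld metal.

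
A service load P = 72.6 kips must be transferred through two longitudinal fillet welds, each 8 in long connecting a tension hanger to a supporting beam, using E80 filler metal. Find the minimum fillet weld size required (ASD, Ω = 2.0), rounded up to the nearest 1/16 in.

E80XX → F_EXX = 80 ksi.
Total weld length L = 16 in.
Required throat t_e = P × Ω / (0.6 F_EXX × L) = 72.6 × 2.0 / (0.6 × 80 × 16) = 0.1891 in.
Required leg w = t_e / 0.707 = 0.2674 in → use 5/16 in.

w = 5/16 in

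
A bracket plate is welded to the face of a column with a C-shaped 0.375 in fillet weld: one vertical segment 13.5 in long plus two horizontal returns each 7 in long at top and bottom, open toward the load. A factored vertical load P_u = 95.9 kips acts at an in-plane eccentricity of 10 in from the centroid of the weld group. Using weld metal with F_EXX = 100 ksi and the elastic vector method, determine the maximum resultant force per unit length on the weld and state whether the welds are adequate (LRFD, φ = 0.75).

f_max ≈ 10.8 kip/in; adequate

Total weld length L_w = 27.5 in. Treat welds as unit-width lines.
Centroid: x̄ = 2×7×3.5 / 27.5 = 1.782 in from the vertical weld.
Polar moment about centroid: J = I_x + I_y = [13.5³/12 + 2×7×6.75²] + [13.5×1.782² + 2(7³/12 + 7×1.718²)] = 984.3 in³.
Direct shear f_v = P/L_w = 95.9 / 27.5 = 3.487 kip/in (vertical).
Torsion M = P·e = 95.9 × 10 = 959 kip·in.
Critical point at (x, y) = (5.218, 6.75) from centroid. f_tx = M·y/J = 6.577 kip/in; f_ty = M·x/J = 5.084 kip/in.
Resultant f_max = √[f_tx² + (f_v + f_ty)²] = √[6.577² + (3.487 + 5.084)²] = 10.8 kip/in.
Capacity per unit length: φr_n = 0.75 × 0.6 × 100 × (0.707 × 0.375) = 11.93 kip/in.
10.8 ≤ 11.93 → adequate.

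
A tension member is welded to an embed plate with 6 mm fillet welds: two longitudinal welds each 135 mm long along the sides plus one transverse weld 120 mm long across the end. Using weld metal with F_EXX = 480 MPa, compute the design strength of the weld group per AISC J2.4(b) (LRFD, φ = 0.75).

t_e = 0.707 × 6 = 4.242 mm.
R_nwl = 0.6 × 480 × 4.242 × 270 × 10⁻³ = 329.9 kN (longitudinal, 2 welds).
R_nwt = 0.6 × 480 × 4.242 × 120 × 10⁻³ = 146.6 kN (transverse, base value).
(i) R_nwl + R_nwt = 476.5 kN; (ii) 0.85 R_nwl + 1.5 R_nwt = 500.3 kN.
R_n = max = 500.3 kN [governs: (ii)]; φR_n = 375.2 kN.

φR_n ≈ 375 kN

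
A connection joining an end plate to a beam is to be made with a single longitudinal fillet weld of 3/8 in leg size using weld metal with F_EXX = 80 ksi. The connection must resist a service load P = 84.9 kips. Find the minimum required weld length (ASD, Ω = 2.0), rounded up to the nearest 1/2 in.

L = 13.5 in

Throat t_e = 0.707 × 0.375 = 0.2651 in.
r_n/Ω = (0.6 × 80 × 0.2651) / 2.0 = 6.363 kip/in.
L_req = P / (r_n/Ω) = 84.9 / 6.363 = 13.34 in total.
Round up → use L = 13.5 in.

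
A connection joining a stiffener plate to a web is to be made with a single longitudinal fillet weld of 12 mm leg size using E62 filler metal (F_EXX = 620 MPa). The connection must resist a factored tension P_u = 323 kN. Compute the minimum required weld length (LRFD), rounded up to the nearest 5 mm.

L = 140 mm

Throat t_e = 0.707 × 12 = 8.484 mm.
φr_n = 0.75 × 0.6 × 620 × 8.484 × 10⁻³ = 2.367 kN/mm.
L_req = P_u / φr_n = 323 / 2.367 = 136.5 mm total.
Round up → use L = 140 mm.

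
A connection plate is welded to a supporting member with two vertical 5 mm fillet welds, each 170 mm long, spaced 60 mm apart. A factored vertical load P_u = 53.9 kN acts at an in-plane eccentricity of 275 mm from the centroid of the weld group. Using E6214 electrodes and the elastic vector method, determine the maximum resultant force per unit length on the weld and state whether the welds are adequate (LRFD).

E62XX → F_EXX = 620 MPa.
Total weld length L_w = 340 mm. Treat welds as unit-width lines.
Polar moment about centroid: J = 2[d³/12 + d(b/2)²] = 2[170³/12 + 170×30²] = 1125000 mm³.
Direct shear f_v = P/L_w = 53.9×10³ / 340 = 158.5 N/mm (vertical).
Torsion M = P·e = 53.9×10³ × 275 = 14822000 N·mm.
Critical point at (x, y) = (30, 85) from centroid. f_tx = M·y/J = 1120 N/mm; f_ty = M·x/J = 395.3 N/mm.
Resultant f_max = √[f_tx² + (f_v + f_ty)²] = √[1120² + (158.5 + 395.3)²] = 1250 N/mm.
Capacity per unit length: φr_n = 0.75 × 0.6 × 620 × (0.707 × 5) = 986.3 N/mm.
1250 > 986.3 → NOT adequate.

f_max ≈ 1250 N/mm; NOT adequate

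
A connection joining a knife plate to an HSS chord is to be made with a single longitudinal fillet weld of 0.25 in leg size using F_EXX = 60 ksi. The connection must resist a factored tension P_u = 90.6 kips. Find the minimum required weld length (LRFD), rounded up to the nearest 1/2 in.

L = 19 in

Throat t_e = 0.707 × 0.25 = 0.1767 in.
φr_n = 0.75 × 0.6 × 60 × 0.1767 = 4.772 kips/in.
L_req = P_u / φr_n = 90.6 / 4.772 = 18.98 in total.
Round up → use L = 19 in.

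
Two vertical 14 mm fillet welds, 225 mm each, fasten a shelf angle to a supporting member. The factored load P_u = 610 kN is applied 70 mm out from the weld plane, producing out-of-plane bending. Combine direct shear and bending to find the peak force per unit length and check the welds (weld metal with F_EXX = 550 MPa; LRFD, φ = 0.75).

f_max ≈ 2870 N/mm; NOT adequate

L_w = 2 × 225 = 450 mm; section modulus (unit throat) S = 2 × L²/6 = 16880 mm².
Direct shear f_v = P/L_w = 610×10³/450 = 1356 N/mm.
Moment M = P × e = 610×10³ × 70 = 42700000 N·mm; bending f_b = M/S = 2530 N/mm.
f_max = √(f_v² + f_b²) = √(1356² + 2530²) = 2871 N/mm.
φr_n = 0.75 × 0.6 × 550 × (0.707 × 14) = 2450 N/mm → NOT adequate.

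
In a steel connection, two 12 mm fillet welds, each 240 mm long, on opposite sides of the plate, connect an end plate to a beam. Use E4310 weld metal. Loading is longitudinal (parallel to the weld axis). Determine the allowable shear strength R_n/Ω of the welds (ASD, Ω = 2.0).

R_n/Ω ≈ 525 kN

E43XX → F_EXX = 430 MPa.
Effective throat t_e = 0.707 × 12 = 8.484 mm.
Total length L = 480 mm; A_we = 8.484 × 480 = 4072 mm².
F_nw = 0.6 F_EXX = 0.6 × 430 = 258 MPa.
R_n = 258 × 4072 × 10⁻³ = 1051 kN; R_n/Ω = 1051/2.0 = 525.3 kN.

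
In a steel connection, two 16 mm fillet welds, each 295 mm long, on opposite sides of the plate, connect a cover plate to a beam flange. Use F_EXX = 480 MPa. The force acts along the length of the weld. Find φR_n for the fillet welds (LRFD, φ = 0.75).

φR_n ≈ 1440 kN

Effective throat t_e = 0.707 × 16 = 11.31 mm.
Total length L = 590 mm; A_we = 11.31 × 590 = 6674 mm².
F_nw = 0.6 F_EXX = 0.6 × 480 = 288 MPa.
φR_n = 0.75 × 288 × 6674 × 10⁻³ = 1442 kN.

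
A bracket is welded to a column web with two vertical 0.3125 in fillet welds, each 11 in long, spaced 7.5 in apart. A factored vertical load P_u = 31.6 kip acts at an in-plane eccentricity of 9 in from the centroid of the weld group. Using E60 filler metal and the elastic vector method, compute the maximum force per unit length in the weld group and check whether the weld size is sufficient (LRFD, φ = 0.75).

E60XX → F_EXX = 60 ksi.
Total weld length L_w = 22 in. Treat welds as unit-width lines.
Polar moment about centroid: J = 2[d³/12 + d(b/2)²] = 2[11³/12 + 11×3.75²] = 531.2 in³.
Direct shear f_v = P/L_w = 31.6 / 22 = 1.436 kip/in (vertical).
Torsion M = P·e = 31.6 × 9 = 284.4 kip·in.
Critical point at (x, y) = (3.75, 5.5) from centroid. f_tx = M·y/J = 2.945 kip/in; f_ty = M·x/J = 2.008 kip/in.
Resultant f_max = √[f_tx² + (f_v + f_ty)²] = √[2.945² + (1.436 + 2.008)²] = 4.531 kip/in.
Capacity per unit length: φr_n = 0.75 × 0.6 × 60 × (0.707 × 0.3125) = 5.965 kip/in.
4.531 ≤ 5.965 → adequate.

f_max ≈ 4.53 kip/in; adequate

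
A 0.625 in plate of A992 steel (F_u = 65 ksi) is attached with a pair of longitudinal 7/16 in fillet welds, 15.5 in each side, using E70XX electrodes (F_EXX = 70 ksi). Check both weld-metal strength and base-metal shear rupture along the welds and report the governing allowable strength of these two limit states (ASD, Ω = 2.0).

t_e = 0.707 × 0.4375 = 0.3093 in; L = 31 in.
Weld metal: R_n/Ω = (1/2.0) × 0.6 × 70 × 0.3093 × 31 = 201.4 kip.
Base metal (shear rupture): R_n/Ω = (1/2.0) × 0.6 × 65 × 0.625 × 31 = 377.8 kip.
Governing: weld metal.

R_n/Ω ≈ 201 kip (weld metal governs)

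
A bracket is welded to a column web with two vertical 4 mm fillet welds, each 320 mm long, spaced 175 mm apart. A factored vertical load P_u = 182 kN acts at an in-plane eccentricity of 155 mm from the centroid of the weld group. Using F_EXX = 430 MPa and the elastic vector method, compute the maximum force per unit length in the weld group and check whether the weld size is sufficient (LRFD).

Total weld length L_w = 640 mm. Treat welds as unit-width lines.
Polar moment about centroid: J = 2[d³/12 + d(b/2)²] = 2[320³/12 + 320×87.5²] = 10360000 mm³.
Direct shear f_v = P/L_w = 182×10³ / 640 = 284.4 N/mm (vertical).
Torsion M = P·e = 182×10³ × 155 = 28210000 N·mm.
Critical point at (x, y) = (87.5, 160) from centroid. f_tx = M·y/J = 435.6 N/mm; f_ty = M·x/J = 238.2 N/mm.
Resultant f_max = √[f_tx² + (f_v + f_ty)²] = √[435.6² + (284.4 + 238.2)²] = 680.4 N/mm.
Capacity per unit length: φr_n = 0.75 × 0.6 × 430 × (0.707 × 4) = 547.2 N/mm.
680.4 > 547.2 → NOT adequate.

f_max ≈ 680 N/mm; NOT adequate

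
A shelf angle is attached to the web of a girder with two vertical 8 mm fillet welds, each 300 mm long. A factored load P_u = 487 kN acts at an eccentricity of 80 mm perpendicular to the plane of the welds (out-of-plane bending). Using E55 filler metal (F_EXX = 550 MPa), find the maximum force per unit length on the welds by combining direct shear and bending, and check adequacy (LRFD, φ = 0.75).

L_w = 2 × 300 = 600 mm; section modulus (unit throat) S = 2 × L²/6 = 30000 mm².
Direct shear f_v = P/L_w = 487×10³/600 = 811.7 N/mm.
Moment M = P × e = 487×10³ × 80 = 38960000 N·mm; bending f_b = M/S = 1299 N/mm.
f_max = √(f_v² + f_b²) = √(811.7² + 1299²) = 1531 N/mm.
φr_n = 0.75 × 0.6 × 550 × (0.707 × 8) = 1400 N/mm → NOT adequate.

f_max ≈ 1530 N/mm; NOT adequate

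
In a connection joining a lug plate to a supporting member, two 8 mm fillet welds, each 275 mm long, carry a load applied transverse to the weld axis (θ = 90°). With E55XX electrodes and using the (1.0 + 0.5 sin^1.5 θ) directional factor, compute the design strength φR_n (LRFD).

E55XX → F_EXX = 550 MPa.
t_e = 0.707 × 8 = 5.656 mm; A_we = 5.656 × 550 = 3111 mm².
Directional factor: 1.0 + 0.5 sin^1.5(90°) = 1.5.
F_nw = 0.6 × 550 × 1.5 = 495 MPa.
φR_n = 0.75 × 495 × 3111 × 10⁻³ = 1155 kN.

φR_n ≈ 1150 kN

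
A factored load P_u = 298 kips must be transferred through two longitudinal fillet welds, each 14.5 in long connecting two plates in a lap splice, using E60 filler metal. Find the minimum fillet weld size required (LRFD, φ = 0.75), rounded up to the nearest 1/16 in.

E60XX → F_EXX = 60 ksi.
Total weld length L = 29 in.
Required throat t_e = P_u / (φ × 0.6 F_EXX × L) = 298 / (0.75 × 0.6 × 60 × 29) = 0.3806 in.
Required leg w = t_e / 0.707 = 0.5383 in → use 9/16 in.

w = 9/16 in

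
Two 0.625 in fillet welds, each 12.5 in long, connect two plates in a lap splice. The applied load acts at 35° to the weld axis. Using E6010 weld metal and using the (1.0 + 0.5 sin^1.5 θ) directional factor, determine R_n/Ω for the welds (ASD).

E60XX → F_EXX = 60 ksi.
t_e = 0.707 × 0.625 = 0.4419 in; A_we = 0.4419 × 25 = 11.05 in².
Directional factor: 1.0 + 0.5 sin^1.5(35°) = 1.217.
F_nw = 0.6 × 60 × 1.217 = 43.82 ksi.
R_n/Ω = (43.82 × 11.05) / 2.0 = 242 kip.

R_n/Ω ≈ 242 kip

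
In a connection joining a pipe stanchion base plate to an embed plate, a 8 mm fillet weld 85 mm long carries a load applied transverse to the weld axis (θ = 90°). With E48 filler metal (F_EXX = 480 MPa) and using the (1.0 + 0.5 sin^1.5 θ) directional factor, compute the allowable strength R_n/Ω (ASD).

R_n/Ω ≈ 104 kN

t_e = 0.707 × 8 = 5.656 mm; A_we = 5.656 × 85 = 480.8 mm².
Directional factor: 1.0 + 0.5 sin^1.5(90°) = 1.5.
F_nw = 0.6 × 480 × 1.5 = 432 MPa.
R_n/Ω = (432 × 480.8) / 2.0 × 10⁻³ = 103.8 kN.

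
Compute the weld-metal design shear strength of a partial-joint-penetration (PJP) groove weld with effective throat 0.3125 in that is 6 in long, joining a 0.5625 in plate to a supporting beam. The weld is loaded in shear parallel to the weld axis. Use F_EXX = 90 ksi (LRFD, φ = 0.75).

φR_n ≈ 75.9 kip

Effective throat (given) t_e = 0.3125 in.
A_we = 0.3125 × 6 = 1.875 in².
F_nw = 0.6 F_EXX = 54 ksi.
φR_n = 0.75 × 54 × 1.875 = 75.94 kip.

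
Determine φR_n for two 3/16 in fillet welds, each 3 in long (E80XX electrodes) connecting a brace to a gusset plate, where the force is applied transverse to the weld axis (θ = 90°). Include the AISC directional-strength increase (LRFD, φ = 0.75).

φR_n ≈ 43 kips

E80XX → F_EXX = 80 ksi.
t_e = 0.707 × 0.1875 = 0.1326 in; A_we = 0.1326 × 6 = 0.7954 in².
Directional factor: 1.0 + 0.5 sin^1.5(90°) = 1.5.
F_nw = 0.6 × 80 × 1.5 = 72 ksi.
φR_n = 0.75 × 72 × 0.7954 = 42.95 kips.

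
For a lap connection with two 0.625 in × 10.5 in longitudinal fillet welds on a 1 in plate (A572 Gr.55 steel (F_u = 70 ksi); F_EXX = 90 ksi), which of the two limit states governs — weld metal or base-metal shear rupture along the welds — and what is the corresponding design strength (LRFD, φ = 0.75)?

t_e = 0.707 × 0.625 = 0.4419 in; L = 21 in.
Weld metal: φR_n = 0.75 × 0.6 × 90 × 0.4419 × 21 = 375.8 kips.
Base metal (shear rupture): φR_n = 0.75 × 0.6 × 70 × 1 × 21 = 661.5 kips.
Governing: weld metal.

φR_n ≈ 376 kips (weld metal governs)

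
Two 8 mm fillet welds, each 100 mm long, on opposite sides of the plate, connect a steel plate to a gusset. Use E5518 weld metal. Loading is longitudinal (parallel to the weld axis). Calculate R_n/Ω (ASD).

E55XX → F_EXX = 550 MPa.
Effective throat t_e = 0.707 × 8 = 5.656 mm.
Total length L = 200 mm; A_we = 5.656 × 200 = 1131 mm².
F_nw = 0.6 F_EXX = 0.6 × 550 = 330 MPa.
R_n = 330 × 1131 × 10⁻³ = 373.3 kN; R_n/Ω = 373.3/2.0 = 186.6 kN.

R_n/Ω ≈ 187 kN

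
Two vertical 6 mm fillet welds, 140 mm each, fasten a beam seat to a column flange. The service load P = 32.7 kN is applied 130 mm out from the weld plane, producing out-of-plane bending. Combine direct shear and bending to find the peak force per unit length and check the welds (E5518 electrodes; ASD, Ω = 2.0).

f_max ≈ 661 N/mm; adequate

E55XX → F_EXX = 550 MPa.
L_w = 2 × 140 = 280 mm; section modulus (unit throat) S = 2 × L²/6 = 6533 mm².
Direct shear f_v = P/L_w = 32.7×10³/280 = 116.8 N/mm.
Moment M = P × e = 32.7×10³ × 130 = 4251000 N·mm; bending f_b = M/S = 650.7 N/mm.
f_max = √(f_v² + f_b²) = √(116.8² + 650.7²) = 661.1 N/mm.
r_n/Ω = (1/2.0) × 0.6 × 550 × (0.707 × 6) = 699.9 N/mm → adequate.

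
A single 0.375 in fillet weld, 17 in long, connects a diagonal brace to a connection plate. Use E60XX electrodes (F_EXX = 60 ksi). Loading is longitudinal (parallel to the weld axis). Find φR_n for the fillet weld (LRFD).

Effective throat t_e = 0.707 × 0.375 = 0.2651 in.
Total length L = 17 in; A_we = 0.2651 × 17 = 4.507 in².
F_nw = 0.6 F_EXX = 0.6 × 60 = 36 ksi.
φR_n = 0.75 × 36 × 4.507 = 121.7 kip.

φR_n ≈ 122 kip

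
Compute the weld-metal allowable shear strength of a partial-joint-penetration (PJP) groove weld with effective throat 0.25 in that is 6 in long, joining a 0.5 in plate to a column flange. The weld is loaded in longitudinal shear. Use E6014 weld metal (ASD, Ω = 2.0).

R_n/Ω ≈ 27 kips

E60XX → F_EXX = 60 ksi.
Effective throat (given) t_e = 0.25 in.
A_we = 0.25 × 6 = 1.5 in².
F_nw = 0.6 F_EXX = 36 ksi.
R_n/Ω = (36 × 1.5) / 2.0 = 27 kips.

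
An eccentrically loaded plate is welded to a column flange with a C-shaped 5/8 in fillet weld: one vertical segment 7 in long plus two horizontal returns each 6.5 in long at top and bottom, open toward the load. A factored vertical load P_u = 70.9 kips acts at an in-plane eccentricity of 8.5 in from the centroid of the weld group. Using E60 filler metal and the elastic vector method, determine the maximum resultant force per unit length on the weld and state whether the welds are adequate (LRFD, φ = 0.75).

f_max ≈ 14.9 kip/in; NOT adequate

E60XX → F_EXX = 60 ksi.
Total weld length L_w = 20 in. Treat welds as unit-width lines.
Centroid: x̄ = 2×6.5×3.25 / 20 = 2.112 in from the vertical weld.
Polar moment about centroid: J = I_x + I_y = [7³/12 + 2×6.5×3.5²] + [7×2.112² + 2(6.5³/12 + 6.5×1.138²)] = 281.7 in³.
Direct shear f_v = P/L_w = 70.9 / 20 = 3.545 kip/in (vertical).
Torsion M = P·e = 70.9 × 8.5 = 602.65 kip·in.
Critical point at (x, y) = (4.388, 3.5) from centroid. f_tx = M·y/J = 7.489 kip/in; f_ty = M·x/J = 9.388 kip/in.
Resultant f_max = √[f_tx² + (f_v + f_ty)²] = √[7.489² + (3.545 + 9.388)²] = 14.94 kip/in.
Capacity per unit length: φr_n = 0.75 × 0.6 × 60 × (0.707 × 0.625) = 11.93 kip/in.
14.94 > 11.93 → NOT adequate.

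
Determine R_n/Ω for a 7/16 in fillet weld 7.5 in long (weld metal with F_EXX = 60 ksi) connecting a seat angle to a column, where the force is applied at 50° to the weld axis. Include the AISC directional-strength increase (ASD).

R_n/Ω ≈ 55.8 kips

t_e = 0.707 × 0.4375 = 0.3093 in; A_we = 0.3093 × 7.5 = 2.32 in².
Directional factor: 1.0 + 0.5 sin^1.5(50°) = 1.335.
F_nw = 0.6 × 60 × 1.335 = 48.07 ksi.
R_n/Ω = (48.07 × 2.32) / 2.0 = 55.76 kips.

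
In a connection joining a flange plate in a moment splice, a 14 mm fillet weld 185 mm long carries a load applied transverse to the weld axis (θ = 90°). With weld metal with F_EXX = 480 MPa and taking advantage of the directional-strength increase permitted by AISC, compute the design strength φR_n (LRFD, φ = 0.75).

φR_n ≈ 593 kN

t_e = 0.707 × 14 = 9.898 mm; A_we = 9.898 × 185 = 1831 mm².
Directional factor: 1.0 + 0.5 sin^1.5(90°) = 1.5.
F_nw = 0.6 × 480 × 1.5 = 432 MPa.
φR_n = 0.75 × 432 × 1831 × 10⁻³ = 593.3 kN.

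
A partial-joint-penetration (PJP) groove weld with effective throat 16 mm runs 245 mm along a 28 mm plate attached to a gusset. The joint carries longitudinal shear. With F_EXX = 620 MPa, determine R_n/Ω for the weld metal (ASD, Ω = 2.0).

Effective throat (given) t_e = 16 mm.
A_we = 16 × 245 = 3920 mm².
F_nw = 0.6 F_EXX = 372 MPa.
R_n/Ω = (372 × 3920) / 2.0 × 10⁻³ = 729.1 kN.

R_n/Ω ≈ 729 kN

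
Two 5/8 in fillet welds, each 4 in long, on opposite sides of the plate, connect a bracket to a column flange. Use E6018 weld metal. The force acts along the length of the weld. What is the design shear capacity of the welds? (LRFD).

φR_n ≈ 95.4 kips

E60XX → F_EXX = 60 ksi.
Effective throat t_e = 0.707 × 0.625 = 0.4419 in.
Total length L = 8 in; A_we = 0.4419 × 8 = 3.535 in².
F_nw = 0.6 F_EXX = 0.6 × 60 = 36 ksi.
φR_n = 0.75 × 36 × 3.535 = 95.44 kips.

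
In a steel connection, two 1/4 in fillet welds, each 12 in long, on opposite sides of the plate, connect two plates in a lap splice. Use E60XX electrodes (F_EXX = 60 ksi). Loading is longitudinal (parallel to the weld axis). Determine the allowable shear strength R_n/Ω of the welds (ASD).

Effective throat t_e = 0.707 × 0.25 = 0.1767 in.
Total length L = 24 in; A_we = 0.1767 × 24 = 4.242 in².
F_nw = 0.6 F_EXX = 0.6 × 60 = 36 ksi.
R_n = 36 × 4.242 = 152.7 kip; R_n/Ω = 152.7/2.0 = 76.36 kip.

R_n/Ω ≈ 76.4 kip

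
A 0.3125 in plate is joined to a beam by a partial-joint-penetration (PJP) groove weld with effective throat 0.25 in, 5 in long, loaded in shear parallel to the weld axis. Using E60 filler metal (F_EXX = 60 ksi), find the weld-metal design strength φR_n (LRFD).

φR_n ≈ 33.8 kip

Effective throat (given) t_e = 0.25 in.
A_we = 0.25 × 5 = 1.25 in².
F_nw = 0.6 F_EXX = 36 ksi.
φR_n = 0.75 × 36 × 1.25 = 33.75 kip.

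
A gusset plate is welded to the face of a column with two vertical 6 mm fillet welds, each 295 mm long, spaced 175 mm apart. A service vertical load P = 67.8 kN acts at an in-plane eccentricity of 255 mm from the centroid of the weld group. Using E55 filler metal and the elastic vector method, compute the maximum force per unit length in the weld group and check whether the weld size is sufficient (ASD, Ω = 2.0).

E55XX → F_EXX = 550 MPa.
Total weld length L_w = 590 mm. Treat welds as unit-width lines.
Polar moment about centroid: J = 2[d³/12 + d(b/2)²] = 2[295³/12 + 295×87.5²] = 8796000 mm³.
Direct shear f_v = P/L_w = 67.8×10³ / 590 = 114.9 N/mm (vertical).
Torsion M = P·e = 67.8×10³ × 255 = 17289000 N·mm.
Critical point at (x, y) = (87.5, 147.5) from centroid. f_tx = M·y/J = 289.9 N/mm; f_ty = M·x/J = 172 N/mm.
Resultant f_max = √[f_tx² + (f_v + f_ty)²] = √[289.9² + (114.9 + 172)²] = 407.9 N/mm.
Capacity per unit length: r_n/Ω = (1/2.0) × 0.6 × 550 × (0.707 × 6) = 699.9 N/mm.
407.9 ≤ 699.9 → adequate.

f_max ≈ 408 N/mm; adequate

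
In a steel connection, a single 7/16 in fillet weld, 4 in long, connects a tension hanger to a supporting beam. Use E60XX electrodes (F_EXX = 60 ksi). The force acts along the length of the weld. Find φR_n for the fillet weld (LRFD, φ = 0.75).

φR_n ≈ 33.4 kip

Effective throat t_e = 0.707 × 0.4375 = 0.3093 in.
Total length L = 4 in; A_we = 0.3093 × 4 = 1.237 in².
F_nw = 0.6 F_EXX = 0.6 × 60 = 36 ksi.
φR_n = 0.75 × 36 × 1.237 = 33.41 kip.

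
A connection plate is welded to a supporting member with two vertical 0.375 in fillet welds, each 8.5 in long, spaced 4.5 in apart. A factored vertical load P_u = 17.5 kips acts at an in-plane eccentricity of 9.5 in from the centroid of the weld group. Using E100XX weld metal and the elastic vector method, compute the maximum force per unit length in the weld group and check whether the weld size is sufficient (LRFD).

f_max ≈ 4.81 kip/in; adequate

E100XX → F_EXX = 100 ksi.
Total weld length L_w = 17 in. Treat welds as unit-width lines.
Polar moment about centroid: J = 2[d³/12 + d(b/2)²] = 2[8.5³/12 + 8.5×2.25²] = 188.4 in³.
Direct shear f_v = P/L_w = 17.5 / 17 = 1.029 kip/in (vertical).
Torsion M = P·e = 17.5 × 9.5 = 166.25 kip·in.
Critical point at (x, y) = (2.25, 4.25) from centroid. f_tx = M·y/J = 3.75 kip/in; f_ty = M·x/J = 1.985 kip/in.
Resultant f_max = √[f_tx² + (f_v + f_ty)²] = √[3.75² + (1.029 + 1.985)²] = 4.812 kip/in.
Capacity per unit length: φr_n = 0.75 × 0.6 × 100 × (0.707 × 0.375) = 11.93 kip/in.
4.812 ≤ 11.93 → adequate.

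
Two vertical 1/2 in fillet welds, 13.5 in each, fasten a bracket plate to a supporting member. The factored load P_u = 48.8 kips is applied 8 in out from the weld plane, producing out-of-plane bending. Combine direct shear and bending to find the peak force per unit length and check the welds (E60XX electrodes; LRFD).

f_max ≈ 6.68 kip/in; adequate

E60XX → F_EXX = 60 ksi.
L_w = 2 × 13.5 = 27 in; section modulus (unit throat) S = 2 × L²/6 = 60.75 in².
Direct shear f_v = P/L_w = 48.8/27 = 1.807 kip/in.
Moment M = P × e = 48.8 × 8 = 390.4 kip·in; bending f_b = M/S = 6.426 kip/in.
f_max = √(f_v² + f_b²) = √(1.807² + 6.426²) = 6.676 kip/in.
φr_n = 0.75 × 0.6 × 60 × (0.707 × 0.5) = 9.544 kip/in → adequate.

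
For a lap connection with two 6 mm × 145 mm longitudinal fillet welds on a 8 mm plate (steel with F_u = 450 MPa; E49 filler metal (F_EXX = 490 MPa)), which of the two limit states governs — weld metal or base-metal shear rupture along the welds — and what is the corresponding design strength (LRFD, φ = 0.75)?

φR_n ≈ 271 kN (weld metal governs)

t_e = 0.707 × 6 = 4.242 mm; L = 290 mm.
Weld metal: φR_n = 0.75 × 0.6 × 490 × 4.242 × 290 × 10⁻³ = 271.3 kN.
Base metal (shear rupture): φR_n = 0.75 × 0.6 × 450 × 8 × 290 × 10⁻³ = 469.8 kN.
Governing: weld metal.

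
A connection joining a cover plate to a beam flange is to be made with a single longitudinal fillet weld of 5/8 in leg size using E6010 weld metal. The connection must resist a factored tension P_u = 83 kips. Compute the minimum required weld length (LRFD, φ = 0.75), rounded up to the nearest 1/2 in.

E60XX → F_EXX = 60 ksi.
Throat t_e = 0.707 × 0.625 = 0.4419 in.
φr_n = 0.75 × 0.6 × 60 × 0.4419 = 11.93 kips/in.
L_req = P_u / φr_n = 83 / 11.93 = 6.957 in total.
Round up → use L = 7 in.

L = 7 in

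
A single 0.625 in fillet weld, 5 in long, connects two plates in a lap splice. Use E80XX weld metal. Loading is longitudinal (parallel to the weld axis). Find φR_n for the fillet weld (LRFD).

φR_n ≈ 79.5 kips

E80XX → F_EXX = 80 ksi.
Effective throat t_e = 0.707 × 0.625 = 0.4419 in.
Total length L = 5 in; A_we = 0.4419 × 5 = 2.209 in².
F_nw = 0.6 F_EXX = 0.6 × 80 = 48 ksi.
φR_n = 0.75 × 48 × 2.209 = 79.54 kips.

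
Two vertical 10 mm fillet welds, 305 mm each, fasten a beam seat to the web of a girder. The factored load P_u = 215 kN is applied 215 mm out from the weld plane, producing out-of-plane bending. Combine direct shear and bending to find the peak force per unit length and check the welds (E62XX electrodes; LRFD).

f_max ≈ 1530 N/mm; adequate

E62XX → F_EXX = 620 MPa.
L_w = 2 × 305 = 610 mm; section modulus (unit throat) S = 2 × L²/6 = 31010 mm².
Direct shear f_v = P/L_w = 215×10³/610 = 352.5 N/mm.
Moment M = P × e = 215×10³ × 215 = 46225000 N·mm; bending f_b = M/S = 1491 N/mm.
f_max = √(f_v² + f_b²) = √(352.5² + 1491²) = 1532 N/mm.
φr_n = 0.75 × 0.6 × 620 × (0.707 × 10) = 1973 N/mm → adequate.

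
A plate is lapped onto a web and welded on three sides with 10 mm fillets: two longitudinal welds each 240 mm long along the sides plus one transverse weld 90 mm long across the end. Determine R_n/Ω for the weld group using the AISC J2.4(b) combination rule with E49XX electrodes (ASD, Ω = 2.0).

E49XX → F_EXX = 490 MPa.
t_e = 0.707 × 10 = 7.07 mm.
R_nwl = 0.6 × 490 × 7.07 × 480 × 10⁻³ = 997.7 kN (longitudinal, 2 welds).
R_nwt = 0.6 × 490 × 7.07 × 90 × 10⁻³ = 187.1 kN (transverse, base value).
(i) R_nwl + R_nwt = 1185 kN; (ii) 0.85 R_nwl + 1.5 R_nwt = 1129 kN.
R_n = max = 1185 kN [governs: (i)]; R_n/Ω = 592.4 kN.

R_n/Ω ≈ 592 kN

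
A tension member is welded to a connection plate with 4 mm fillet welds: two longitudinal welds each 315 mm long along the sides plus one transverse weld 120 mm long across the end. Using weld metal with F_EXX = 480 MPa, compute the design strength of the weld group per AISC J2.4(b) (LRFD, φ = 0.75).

φR_n ≈ 458 kN

t_e = 0.707 × 4 = 2.828 mm.
R_nwl = 0.6 × 480 × 2.828 × 630 × 10⁻³ = 513.1 kN (longitudinal, 2 welds).
R_nwt = 0.6 × 480 × 2.828 × 120 × 10⁻³ = 97.74 kN (transverse, base value).
(i) R_nwl + R_nwt = 610.8 kN; (ii) 0.85 R_nwl + 1.5 R_nwt = 582.7 kN.
R_n = max = 610.8 kN [governs: (i)]; φR_n = 458.1 kN.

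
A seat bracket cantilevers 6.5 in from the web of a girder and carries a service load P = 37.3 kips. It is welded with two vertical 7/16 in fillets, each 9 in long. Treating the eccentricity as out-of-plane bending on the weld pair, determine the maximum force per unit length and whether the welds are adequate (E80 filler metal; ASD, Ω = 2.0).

f_max ≈ 9.22 kip/in; NOT adequate

E80XX → F_EXX = 80 ksi.
L_w = 2 × 9 = 18 in; section modulus (unit throat) S = 2 × L²/6 = 27 in².
Direct shear f_v = P/L_w = 37.3/18 = 2.072 kip/in.
Moment M = P × e = 37.3 × 6.5 = 242.45 kip·in; bending f_b = M/S = 8.98 kip/in.
f_max = √(f_v² + f_b²) = √(2.072² + 8.98²) = 9.216 kip/in.
r_n/Ω = (1/2.0) × 0.6 × 80 × (0.707 × 0.4375) = 7.423 kip/in → NOT adequate.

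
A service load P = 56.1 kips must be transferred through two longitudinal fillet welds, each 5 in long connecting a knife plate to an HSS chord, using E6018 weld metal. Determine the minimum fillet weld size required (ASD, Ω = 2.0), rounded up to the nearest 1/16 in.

E60XX → F_EXX = 60 ksi.
Total weld length L = 10 in.
Required throat t_e = P × Ω / (0.6 F_EXX × L) = 56.1 × 2.0 / (0.6 × 60 × 10) = 0.3117 in.
Required leg w = t_e / 0.707 = 0.4408 in → use 1/2 in.

w = 1/2 in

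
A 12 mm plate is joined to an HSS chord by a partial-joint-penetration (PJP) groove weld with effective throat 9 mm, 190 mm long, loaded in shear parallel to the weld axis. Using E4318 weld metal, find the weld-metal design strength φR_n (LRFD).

E43XX → F_EXX = 430 MPa.
Effective throat (given) t_e = 9 mm.
A_we = 9 × 190 = 1710 mm².
F_nw = 0.6 F_EXX = 258 MPa.
φR_n = 0.75 × 258 × 1710 × 10⁻³ = 330.9 kN.

φR_n ≈ 331 kN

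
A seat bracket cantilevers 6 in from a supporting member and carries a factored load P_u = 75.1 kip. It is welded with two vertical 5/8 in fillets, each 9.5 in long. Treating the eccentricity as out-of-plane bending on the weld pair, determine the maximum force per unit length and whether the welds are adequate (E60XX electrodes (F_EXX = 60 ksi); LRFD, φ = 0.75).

f_max ≈ 15.5 kip/in; NOT adequate

L_w = 2 × 9.5 = 19 in; section modulus (unit throat) S = 2 × L²/6 = 30.08 in².
Direct shear f_v = P/L_w = 75.1/19 = 3.953 kip/in.
Moment M = P × e = 75.1 × 6 = 450.6 kip·in; bending f_b = M/S = 14.98 kip/in.
f_max = √(f_v² + f_b²) = √(3.953² + 14.98²) = 15.49 kip/in.
φr_n = 0.75 × 0.6 × 60 × (0.707 × 0.625) = 11.93 kip/in → NOT adequate.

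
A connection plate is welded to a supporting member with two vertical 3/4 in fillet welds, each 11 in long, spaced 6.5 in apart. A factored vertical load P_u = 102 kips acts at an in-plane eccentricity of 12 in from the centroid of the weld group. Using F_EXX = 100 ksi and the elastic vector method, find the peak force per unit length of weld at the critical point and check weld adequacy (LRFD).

f_max ≈ 20 kip/in; adequate

Total weld length L_w = 22 in. Treat welds as unit-width lines.
Polar moment about centroid: J = 2[d³/12 + d(b/2)²] = 2[11³/12 + 11×3.25²] = 454.2 in³.
Direct shear f_v = P/L_w = 102 / 22 = 4.636 kip/in (vertical).
Torsion M = P·e = 102 × 12 = 1224 kip·in.
Critical point at (x, y) = (3.25, 5.5) from centroid. f_tx = M·y/J = 14.82 kip/in; f_ty = M·x/J = 8.758 kip/in.
Resultant f_max = √[f_tx² + (f_v + f_ty)²] = √[14.82² + (4.636 + 8.758)²] = 19.98 kip/in.
Capacity per unit length: φr_n = 0.75 × 0.6 × 100 × (0.707 × 0.75) = 23.86 kip/in.
19.98 ≤ 23.86 → adequate.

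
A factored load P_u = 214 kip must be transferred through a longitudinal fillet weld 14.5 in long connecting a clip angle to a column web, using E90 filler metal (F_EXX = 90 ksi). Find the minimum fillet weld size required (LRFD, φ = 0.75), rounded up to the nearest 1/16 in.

w = 9/16 in

Total weld length L = 14.5 in.
Required throat t_e = P_u / (φ × 0.6 F_EXX × L) = 214 / (0.75 × 0.6 × 90 × 14.5) = 0.3644 in.
Required leg w = t_e / 0.707 = 0.5154 in → use 9/16 in.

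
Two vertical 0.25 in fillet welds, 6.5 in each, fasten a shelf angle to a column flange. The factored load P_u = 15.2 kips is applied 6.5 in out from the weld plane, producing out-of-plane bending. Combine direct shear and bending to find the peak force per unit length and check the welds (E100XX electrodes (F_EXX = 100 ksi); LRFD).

f_max ≈ 7.11 kip/in; adequate

L_w = 2 × 6.5 = 13 in; section modulus (unit throat) S = 2 × L²/6 = 14.08 in².
Direct shear f_v = P/L_w = 15.2/13 = 1.169 kip/in.
Moment M = P × e = 15.2 × 6.5 = 98.8 kip·in; bending f_b = M/S = 7.015 kip/in.
f_max = √(f_v² + f_b²) = √(1.169² + 7.015²) = 7.112 kip/in.
φr_n = 0.75 × 0.6 × 100 × (0.707 × 0.25) = 7.954 kip/in → adequate.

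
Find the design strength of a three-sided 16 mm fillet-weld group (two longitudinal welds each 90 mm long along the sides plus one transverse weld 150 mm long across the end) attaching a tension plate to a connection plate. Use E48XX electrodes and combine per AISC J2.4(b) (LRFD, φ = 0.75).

E48XX → F_EXX = 480 MPa.
t_e = 0.707 × 16 = 11.31 mm.
R_nwl = 0.6 × 480 × 11.31 × 180 × 10⁻³ = 586.4 kN (longitudinal, 2 welds).
R_nwt = 0.6 × 480 × 11.31 × 150 × 10⁻³ = 488.7 kN (transverse, base value).
(i) R_nwl + R_nwt = 1075 kN; (ii) 0.85 R_nwl + 1.5 R_nwt = 1231 kN.
R_n = max = 1231 kN [governs: (ii)]; φR_n = 923.6 kN.

φR_n ≈ 924 kN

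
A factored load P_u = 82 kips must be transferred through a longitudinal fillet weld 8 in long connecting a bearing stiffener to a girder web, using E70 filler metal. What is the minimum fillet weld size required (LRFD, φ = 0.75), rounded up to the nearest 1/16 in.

E70XX → F_EXX = 70 ksi.
Total weld length L = 8 in.
Required throat t_e = P_u / (φ × 0.6 F_EXX × L) = 82 / (0.75 × 0.6 × 70 × 8) = 0.3254 in.
Required leg w = t_e / 0.707 = 0.4603 in → use 1/2 in.

w = 1/2 in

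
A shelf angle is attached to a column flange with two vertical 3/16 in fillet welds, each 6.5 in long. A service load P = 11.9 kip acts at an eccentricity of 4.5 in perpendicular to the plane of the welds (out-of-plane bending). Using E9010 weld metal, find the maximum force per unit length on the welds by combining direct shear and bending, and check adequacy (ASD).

E90XX → F_EXX = 90 ksi.
L_w = 2 × 6.5 = 13 in; section modulus (unit throat) S = 2 × L²/6 = 14.08 in².
Direct shear f_v = P/L_w = 11.9/13 = 0.9154 kip/in.
Moment M = P × e = 11.9 × 4.5 = 53.55 kip·in; bending f_b = M/S = 3.802 kip/in.
f_max = √(f_v² + f_b²) = √(0.9154² + 3.802²) = 3.911 kip/in.
r_n/Ω = (1/2.0) × 0.6 × 90 × (0.707 × 0.1875) = 3.579 kip/in → NOT adequate.

f_max ≈ 3.91 kip/in; NOT adequate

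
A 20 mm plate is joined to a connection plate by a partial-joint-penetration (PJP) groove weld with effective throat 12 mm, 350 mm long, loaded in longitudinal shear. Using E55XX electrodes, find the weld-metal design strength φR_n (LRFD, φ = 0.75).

E55XX → F_EXX = 550 MPa.
Effective throat (given) t_e = 12 mm.
A_we = 12 × 350 = 4200 mm².
F_nw = 0.6 F_EXX = 330 MPa.
φR_n = 0.75 × 330 × 4200 × 10⁻³ = 1040 kN.

φR_n ≈ 1040 kN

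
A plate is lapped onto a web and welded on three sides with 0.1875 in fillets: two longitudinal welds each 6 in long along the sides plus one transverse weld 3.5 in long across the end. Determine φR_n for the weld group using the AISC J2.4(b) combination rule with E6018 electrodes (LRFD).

φR_n ≈ 55.5 kip

E60XX → F_EXX = 60 ksi.
t_e = 0.707 × 0.1875 = 0.1326 in.
R_nwl = 0.6 × 60 × 0.1326 × 12 = 57.27 kip (longitudinal, 2 welds).
R_nwt = 0.6 × 60 × 0.1326 × 3.5 = 16.7 kip (transverse, base value).
(i) R_nwl + R_nwt = 73.97 kip; (ii) 0.85 R_nwl + 1.5 R_nwt = 73.73 kip.
R_n = max = 73.97 kip [governs: (i)]; φR_n = 55.48 kip.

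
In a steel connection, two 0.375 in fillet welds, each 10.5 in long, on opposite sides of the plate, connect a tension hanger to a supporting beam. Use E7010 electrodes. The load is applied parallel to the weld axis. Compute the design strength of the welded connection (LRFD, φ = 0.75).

E70XX → F_EXX = 70 ksi.
Effective throat t_e = 0.707 × 0.375 = 0.2651 in.
Total length L = 21 in; A_we = 0.2651 × 21 = 5.568 in².
F_nw = 0.6 F_EXX = 0.6 × 70 = 42 ksi.
φR_n = 0.75 × 42 × 5.568 = 175.4 kip.

φR_n ≈ 175 kip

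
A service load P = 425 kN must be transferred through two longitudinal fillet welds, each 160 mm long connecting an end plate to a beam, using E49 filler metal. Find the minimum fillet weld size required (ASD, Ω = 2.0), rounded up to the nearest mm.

w = 13 mm

E49XX → F_EXX = 490 MPa.
Total weld length L = 320 mm.
Required throat t_e = P × Ω / (0.6 F_EXX × L) = 425 × 2.0 / (0.6 × 490 × 320 × 10⁻³) = 9.035 mm.
Required leg w = t_e / 0.707 = 12.78 mm → use 13 mm.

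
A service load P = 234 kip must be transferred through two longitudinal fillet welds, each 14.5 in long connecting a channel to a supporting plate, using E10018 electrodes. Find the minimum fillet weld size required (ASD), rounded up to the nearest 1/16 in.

w = 7/16 in

E100XX → F_EXX = 100 ksi.
Total weld length L = 29 in.
Required throat t_e = P × Ω / (0.6 F_EXX × L) = 234 × 2.0 / (0.6 × 100 × 29) = 0.269 in.
Required leg w = t_e / 0.707 = 0.3804 in → use 7/16 in.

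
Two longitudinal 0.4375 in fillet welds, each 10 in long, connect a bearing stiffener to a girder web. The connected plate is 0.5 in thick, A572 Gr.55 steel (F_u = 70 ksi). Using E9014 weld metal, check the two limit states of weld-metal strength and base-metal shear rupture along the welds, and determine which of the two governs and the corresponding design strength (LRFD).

φR_n ≈ 251 kip (weld metal governs)

E90XX → F_EXX = 90 ksi.
t_e = 0.707 × 0.4375 = 0.3093 in; L = 20 in.
Weld metal: φR_n = 0.75 × 0.6 × 90 × 0.3093 × 20 = 250.5 kip.
Base metal (shear rupture): φR_n = 0.75 × 0.6 × 70 × 0.5 × 20 = 315 kip.
Governing: weld metal.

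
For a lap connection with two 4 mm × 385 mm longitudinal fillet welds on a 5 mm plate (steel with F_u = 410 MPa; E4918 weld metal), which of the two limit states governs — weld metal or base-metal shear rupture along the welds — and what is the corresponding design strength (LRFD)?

E49XX → F_EXX = 490 MPa.
t_e = 0.707 × 4 = 2.828 mm; L = 770 mm.
Weld metal: φR_n = 0.75 × 0.6 × 490 × 2.828 × 770 × 10⁻³ = 480.2 kN.
Base metal (shear rupture): φR_n = 0.75 × 0.6 × 410 × 5 × 770 × 10⁻³ = 710.3 kN.
Governing: weld metal.

φR_n ≈ 480 kN (weld metal governs)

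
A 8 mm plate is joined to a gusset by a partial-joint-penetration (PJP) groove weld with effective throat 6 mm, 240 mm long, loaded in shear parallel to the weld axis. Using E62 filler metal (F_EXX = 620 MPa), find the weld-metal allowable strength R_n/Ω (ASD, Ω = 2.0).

Effective throat (given) t_e = 6 mm.
A_we = 6 × 240 = 1440 mm².
F_nw = 0.6 F_EXX = 372 MPa.
R_n/Ω = (372 × 1440) / 2.0 × 10⁻³ = 267.8 kN.

R_n/Ω ≈ 268 kN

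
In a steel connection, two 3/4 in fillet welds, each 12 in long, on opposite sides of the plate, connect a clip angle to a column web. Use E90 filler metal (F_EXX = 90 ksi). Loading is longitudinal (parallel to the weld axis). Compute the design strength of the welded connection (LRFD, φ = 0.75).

Effective throat t_e = 0.707 × 0.75 = 0.5302 in.
Total length L = 24 in; A_we = 0.5302 × 24 = 12.73 in².
F_nw = 0.6 F_EXX = 0.6 × 90 = 54 ksi.
φR_n = 0.75 × 54 × 12.73 = 515.4 kip.

φR_n ≈ 515 kip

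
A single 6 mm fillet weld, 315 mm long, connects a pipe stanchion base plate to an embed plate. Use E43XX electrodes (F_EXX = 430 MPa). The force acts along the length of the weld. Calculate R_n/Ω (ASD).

R_n/Ω ≈ 172 kN

Effective throat t_e = 0.707 × 6 = 4.242 mm.
Total length L = 315 mm; A_we = 4.242 × 315 = 1336 mm².
F_nw = 0.6 F_EXX = 0.6 × 430 = 258 MPa.
R_n = 258 × 1336 × 10⁻³ = 344.7 kN; R_n/Ω = 344.7/2.0 = 172.4 kN.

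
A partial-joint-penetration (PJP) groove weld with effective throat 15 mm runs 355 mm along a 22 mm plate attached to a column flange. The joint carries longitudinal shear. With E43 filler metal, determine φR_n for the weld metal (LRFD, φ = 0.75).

E43XX → F_EXX = 430 MPa.
Effective throat (given) t_e = 15 mm.
A_we = 15 × 355 = 5325 mm².
F_nw = 0.6 F_EXX = 258 MPa.
φR_n = 0.75 × 258 × 5325 × 10⁻³ = 1030 kN.

φR_n ≈ 1030 kN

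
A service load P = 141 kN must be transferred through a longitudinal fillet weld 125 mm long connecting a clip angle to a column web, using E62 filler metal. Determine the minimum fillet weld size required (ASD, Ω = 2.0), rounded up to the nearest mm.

w = 9 mm

E62XX → F_EXX = 620 MPa.
Total weld length L = 125 mm.
Required throat t_e = P × Ω / (0.6 F_EXX × L) = 141 × 2.0 / (0.6 × 620 × 125 × 10⁻³) = 6.065 mm.
Required leg w = t_e / 0.707 = 8.578 mm → use 9 mm.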